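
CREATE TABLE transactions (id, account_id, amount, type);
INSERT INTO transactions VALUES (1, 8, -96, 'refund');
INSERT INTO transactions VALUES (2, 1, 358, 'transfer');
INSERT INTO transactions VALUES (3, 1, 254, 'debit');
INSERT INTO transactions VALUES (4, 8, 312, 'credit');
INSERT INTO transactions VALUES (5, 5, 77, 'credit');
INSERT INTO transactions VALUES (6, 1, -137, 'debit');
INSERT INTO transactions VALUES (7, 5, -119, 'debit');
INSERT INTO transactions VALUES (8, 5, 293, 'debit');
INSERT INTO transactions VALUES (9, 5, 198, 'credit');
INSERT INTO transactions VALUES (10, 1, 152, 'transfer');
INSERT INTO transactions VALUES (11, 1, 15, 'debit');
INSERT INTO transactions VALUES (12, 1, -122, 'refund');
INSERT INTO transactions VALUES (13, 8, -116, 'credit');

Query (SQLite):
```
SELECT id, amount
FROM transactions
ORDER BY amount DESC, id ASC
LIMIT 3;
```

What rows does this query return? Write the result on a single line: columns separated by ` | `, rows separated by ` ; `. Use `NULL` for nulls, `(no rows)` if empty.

2 | 358 ; 4 | 312 ; 8 | 293

Sort by amount desc, tiebreak id asc: (358, id=2), (312, id=4), (293, id=8), (254, id=3), (198, id=9), (152, id=10) …. Take first 3.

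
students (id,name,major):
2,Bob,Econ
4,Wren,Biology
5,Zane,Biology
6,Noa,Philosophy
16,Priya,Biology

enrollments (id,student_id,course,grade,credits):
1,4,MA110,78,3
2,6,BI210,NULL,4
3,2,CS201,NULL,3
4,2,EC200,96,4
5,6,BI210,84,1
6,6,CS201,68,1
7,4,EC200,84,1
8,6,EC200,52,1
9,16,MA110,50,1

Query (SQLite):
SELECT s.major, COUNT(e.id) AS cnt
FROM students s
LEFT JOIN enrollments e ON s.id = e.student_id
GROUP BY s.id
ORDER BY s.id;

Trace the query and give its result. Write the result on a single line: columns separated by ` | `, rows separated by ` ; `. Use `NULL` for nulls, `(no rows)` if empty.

Econ | 2 ; Biology | 2 ; Biology | 0 ; Philosophy | 4 ; Biology | 1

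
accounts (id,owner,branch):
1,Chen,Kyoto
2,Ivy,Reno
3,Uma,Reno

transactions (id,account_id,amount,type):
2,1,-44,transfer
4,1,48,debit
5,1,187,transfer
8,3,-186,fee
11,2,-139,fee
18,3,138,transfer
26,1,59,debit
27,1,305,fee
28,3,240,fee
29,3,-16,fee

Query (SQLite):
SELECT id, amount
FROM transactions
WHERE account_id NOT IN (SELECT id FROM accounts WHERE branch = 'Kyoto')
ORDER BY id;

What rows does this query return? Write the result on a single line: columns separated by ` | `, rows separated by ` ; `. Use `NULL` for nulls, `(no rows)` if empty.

8 | -186 ; 11 | -139 ; 18 | 138 ; 28 | 240 ; 29 | -16

Inner query: accounts.id where branch = 'Kyoto'.
Outer: keep transactions rows whose account_id is not in that set.
Inner query → {1}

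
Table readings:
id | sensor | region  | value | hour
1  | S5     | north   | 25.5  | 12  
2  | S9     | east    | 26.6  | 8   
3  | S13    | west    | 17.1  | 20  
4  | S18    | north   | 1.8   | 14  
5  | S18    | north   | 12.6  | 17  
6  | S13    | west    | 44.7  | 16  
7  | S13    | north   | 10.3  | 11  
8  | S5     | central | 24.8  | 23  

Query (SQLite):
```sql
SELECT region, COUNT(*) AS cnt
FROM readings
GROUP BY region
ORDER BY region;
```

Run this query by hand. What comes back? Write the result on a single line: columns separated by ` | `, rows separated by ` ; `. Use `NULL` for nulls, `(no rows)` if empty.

Partition readings by region; compute COUNT(*) within each group.
  central: ids {8} → COUNT(*)=1
  east: ids {2} → COUNT(*)=1
  north: ids {1, 4, 5, 7} → COUNT(*)=4
  west: ids {3, 6} → COUNT(*)=2

central | 1 ; east | 1 ; north | 4 ; west | 2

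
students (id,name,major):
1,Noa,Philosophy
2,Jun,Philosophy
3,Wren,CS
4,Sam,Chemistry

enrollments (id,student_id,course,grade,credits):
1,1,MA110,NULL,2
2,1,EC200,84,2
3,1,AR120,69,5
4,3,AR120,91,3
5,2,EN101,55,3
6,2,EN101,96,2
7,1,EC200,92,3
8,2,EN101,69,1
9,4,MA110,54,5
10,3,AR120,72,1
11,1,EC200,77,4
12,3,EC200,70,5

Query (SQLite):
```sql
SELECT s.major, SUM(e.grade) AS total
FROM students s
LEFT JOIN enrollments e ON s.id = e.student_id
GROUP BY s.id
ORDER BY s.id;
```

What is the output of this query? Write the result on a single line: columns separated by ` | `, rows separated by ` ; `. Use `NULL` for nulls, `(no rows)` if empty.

Philosophy | 322 ; Philosophy | 220 ; CS | 233 ; Chemistry | 54

LEFT JOIN keeps every students row; unmatched ones get NULL for enrollments columns.
Group by students.id and compute SUM(e.grade). SUM over an all-NULL group is NULL.
  1: ids {1, 2, 3, 7, 11} → SUM(e.grade)=322
  2: ids {5, 6, 8} → SUM(e.grade)=220
  3: ids {4, 10, 12} → SUM(e.grade)=233
  4: ids {9} → SUM(e.grade)=54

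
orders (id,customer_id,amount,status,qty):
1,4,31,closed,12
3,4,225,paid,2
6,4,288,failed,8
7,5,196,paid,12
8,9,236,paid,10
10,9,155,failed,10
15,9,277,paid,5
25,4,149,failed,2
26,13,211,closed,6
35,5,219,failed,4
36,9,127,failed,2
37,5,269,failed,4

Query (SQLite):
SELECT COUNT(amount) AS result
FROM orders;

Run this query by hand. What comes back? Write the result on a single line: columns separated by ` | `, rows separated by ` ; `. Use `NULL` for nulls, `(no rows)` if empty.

All amount values: [31, 225, 288, 196, 236, 155, 277, 149, 211, 219, 127, 269].
COUNT(amount) counts non-NULL values → 12.

12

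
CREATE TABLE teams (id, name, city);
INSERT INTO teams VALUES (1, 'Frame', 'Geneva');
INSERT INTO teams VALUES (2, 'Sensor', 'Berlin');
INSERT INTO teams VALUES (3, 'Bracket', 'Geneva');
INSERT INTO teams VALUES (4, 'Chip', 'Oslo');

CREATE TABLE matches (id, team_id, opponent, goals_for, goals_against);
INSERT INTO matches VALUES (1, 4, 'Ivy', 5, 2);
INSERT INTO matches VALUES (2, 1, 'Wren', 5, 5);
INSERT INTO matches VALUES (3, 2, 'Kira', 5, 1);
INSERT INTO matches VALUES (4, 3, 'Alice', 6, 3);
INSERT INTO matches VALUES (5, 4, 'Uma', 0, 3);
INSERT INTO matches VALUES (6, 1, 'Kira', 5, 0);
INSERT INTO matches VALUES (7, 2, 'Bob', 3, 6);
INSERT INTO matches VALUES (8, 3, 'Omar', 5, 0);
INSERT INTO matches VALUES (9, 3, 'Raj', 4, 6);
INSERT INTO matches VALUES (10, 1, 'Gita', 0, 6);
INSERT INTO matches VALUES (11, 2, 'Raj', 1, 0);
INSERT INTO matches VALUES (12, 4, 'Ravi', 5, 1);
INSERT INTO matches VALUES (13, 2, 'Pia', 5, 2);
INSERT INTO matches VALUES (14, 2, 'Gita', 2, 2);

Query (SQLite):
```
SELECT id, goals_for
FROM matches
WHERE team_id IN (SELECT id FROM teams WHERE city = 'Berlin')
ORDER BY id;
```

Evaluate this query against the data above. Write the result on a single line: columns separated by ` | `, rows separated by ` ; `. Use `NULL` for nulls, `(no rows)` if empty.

Inner query: teams.id where city = 'Berlin'.
Outer: keep matches rows whose team_id is in that set.
Inner query → {2}

3 | 5 ; 7 | 3 ; 11 | 1 ; 13 | 5 ; 14 | 2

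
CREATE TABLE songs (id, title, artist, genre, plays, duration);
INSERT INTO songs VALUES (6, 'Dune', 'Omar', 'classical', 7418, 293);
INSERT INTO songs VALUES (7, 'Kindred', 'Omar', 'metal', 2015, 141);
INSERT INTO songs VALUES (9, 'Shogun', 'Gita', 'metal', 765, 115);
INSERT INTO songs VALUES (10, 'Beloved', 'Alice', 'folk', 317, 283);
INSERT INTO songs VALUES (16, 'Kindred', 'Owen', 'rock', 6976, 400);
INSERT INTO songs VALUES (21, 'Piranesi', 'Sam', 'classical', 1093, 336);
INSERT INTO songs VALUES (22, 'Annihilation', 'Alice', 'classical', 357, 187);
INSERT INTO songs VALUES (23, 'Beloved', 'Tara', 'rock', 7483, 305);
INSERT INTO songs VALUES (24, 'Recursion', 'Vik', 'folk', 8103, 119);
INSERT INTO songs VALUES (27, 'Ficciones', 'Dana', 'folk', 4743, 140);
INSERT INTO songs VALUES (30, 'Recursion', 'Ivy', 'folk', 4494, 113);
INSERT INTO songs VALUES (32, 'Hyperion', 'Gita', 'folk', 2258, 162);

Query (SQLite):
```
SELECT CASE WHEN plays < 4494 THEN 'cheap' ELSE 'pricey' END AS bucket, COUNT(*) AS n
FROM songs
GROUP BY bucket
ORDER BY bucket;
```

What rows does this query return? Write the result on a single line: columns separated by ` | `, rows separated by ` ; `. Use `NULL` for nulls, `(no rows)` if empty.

cheap | 6 ; pricey | 6

Bucket rows by plays < 4494 → 'cheap' else 'pricey'; count each bucket.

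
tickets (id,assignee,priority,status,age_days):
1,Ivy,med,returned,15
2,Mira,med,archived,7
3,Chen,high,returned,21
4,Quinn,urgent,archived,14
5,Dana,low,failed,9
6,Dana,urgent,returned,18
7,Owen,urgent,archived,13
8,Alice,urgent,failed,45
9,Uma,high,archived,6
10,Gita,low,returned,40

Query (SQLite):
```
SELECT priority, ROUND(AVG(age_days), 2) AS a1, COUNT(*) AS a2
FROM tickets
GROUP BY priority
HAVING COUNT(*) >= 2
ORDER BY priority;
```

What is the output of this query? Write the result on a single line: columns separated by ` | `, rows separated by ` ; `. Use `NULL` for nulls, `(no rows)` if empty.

high | 13.5 | 2 ; low | 24.5 | 2 ; med | 11 | 2 ; urgent | 22.5 | 4

Group tickets by priority.
Per group compute: ROUND(AVG(age_days), 2), COUNT(*).
HAVING: drop groups with fewer than 2 rows.
  high: ids {3, 9} → ROUND(AVG(age_days), 2)=13.5, COUNT(*)=2
  low: ids {5, 10} → ROUND(AVG(age_days), 2)=24.5, COUNT(*)=2
  med: ids {1, 2} → ROUND(AVG(age_days), 2)=11, COUNT(*)=2
  urgent: ids {4, 6, 7, 8} → ROUND(AVG(age_days), 2)=22.5, COUNT(*)=4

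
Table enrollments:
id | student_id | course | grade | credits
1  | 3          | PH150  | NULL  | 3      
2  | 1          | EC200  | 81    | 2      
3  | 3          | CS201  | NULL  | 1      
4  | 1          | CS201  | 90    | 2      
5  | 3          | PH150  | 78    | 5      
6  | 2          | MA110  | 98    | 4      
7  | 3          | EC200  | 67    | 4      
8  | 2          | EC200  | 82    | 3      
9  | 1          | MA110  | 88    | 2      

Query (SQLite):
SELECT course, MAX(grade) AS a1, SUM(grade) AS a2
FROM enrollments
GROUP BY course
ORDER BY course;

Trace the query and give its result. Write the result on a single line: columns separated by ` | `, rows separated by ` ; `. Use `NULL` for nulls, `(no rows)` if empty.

CS201 | 90 | 90 ; EC200 | 82 | 230 ; MA110 | 98 | 186 ; PH150 | 78 | 78

Group enrollments by course.
Per group compute: MAX(grade), SUM(grade).
  CS201: ids {3, 4} → MAX(grade)=90, SUM(grade)=90
  EC200: ids {2, 7, 8} → MAX(grade)=82, SUM(grade)=230
  MA110: ids {6, 9} → MAX(grade)=98, SUM(grade)=186
  PH150: ids {1, 5} → MAX(grade)=78, SUM(grade)=78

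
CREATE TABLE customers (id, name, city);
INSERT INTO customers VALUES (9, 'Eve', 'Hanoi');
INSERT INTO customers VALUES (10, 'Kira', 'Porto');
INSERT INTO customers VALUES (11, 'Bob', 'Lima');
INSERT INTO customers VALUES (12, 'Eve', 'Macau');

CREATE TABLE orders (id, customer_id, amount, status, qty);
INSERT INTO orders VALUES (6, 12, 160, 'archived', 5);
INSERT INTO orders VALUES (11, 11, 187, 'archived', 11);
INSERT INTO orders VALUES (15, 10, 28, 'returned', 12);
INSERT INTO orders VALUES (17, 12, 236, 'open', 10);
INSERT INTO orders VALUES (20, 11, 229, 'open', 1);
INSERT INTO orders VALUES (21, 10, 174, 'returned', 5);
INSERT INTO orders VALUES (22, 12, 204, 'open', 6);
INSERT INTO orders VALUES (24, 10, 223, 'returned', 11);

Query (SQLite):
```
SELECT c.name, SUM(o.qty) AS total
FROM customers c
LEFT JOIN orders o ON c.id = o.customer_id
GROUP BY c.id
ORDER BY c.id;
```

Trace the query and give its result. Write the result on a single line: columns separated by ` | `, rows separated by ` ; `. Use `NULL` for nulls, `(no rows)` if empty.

LEFT JOIN keeps every customers row; unmatched ones get NULL for orders columns.
Group by customers.id and compute SUM(o.qty). SUM over an all-NULL group is NULL.
  9: ids {—} → SUM(o.qty)=NULL
  10: ids {15, 21, 24} → SUM(o.qty)=28
  11: ids {11, 20} → SUM(o.qty)=12
  12: ids {6, 17, 22} → SUM(o.qty)=21

Eve | NULL ; Kira | 28 ; Bob | 12 ; Eve | 21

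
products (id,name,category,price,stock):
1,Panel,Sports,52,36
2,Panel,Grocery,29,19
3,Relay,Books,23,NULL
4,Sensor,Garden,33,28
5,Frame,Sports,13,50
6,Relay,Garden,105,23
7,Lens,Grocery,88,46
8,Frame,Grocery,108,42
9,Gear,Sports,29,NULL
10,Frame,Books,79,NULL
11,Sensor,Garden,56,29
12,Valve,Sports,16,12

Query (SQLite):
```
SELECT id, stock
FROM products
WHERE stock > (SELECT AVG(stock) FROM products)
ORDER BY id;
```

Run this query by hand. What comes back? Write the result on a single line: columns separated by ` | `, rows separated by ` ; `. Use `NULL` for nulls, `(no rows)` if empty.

Scalar subquery: AVG(stock) over all products rows = 31.666667 (≈; comparison uses full precision).
Keep rows where stock > that value.

1 | 36 ; 5 | 50 ; 7 | 46 ; 8 | 42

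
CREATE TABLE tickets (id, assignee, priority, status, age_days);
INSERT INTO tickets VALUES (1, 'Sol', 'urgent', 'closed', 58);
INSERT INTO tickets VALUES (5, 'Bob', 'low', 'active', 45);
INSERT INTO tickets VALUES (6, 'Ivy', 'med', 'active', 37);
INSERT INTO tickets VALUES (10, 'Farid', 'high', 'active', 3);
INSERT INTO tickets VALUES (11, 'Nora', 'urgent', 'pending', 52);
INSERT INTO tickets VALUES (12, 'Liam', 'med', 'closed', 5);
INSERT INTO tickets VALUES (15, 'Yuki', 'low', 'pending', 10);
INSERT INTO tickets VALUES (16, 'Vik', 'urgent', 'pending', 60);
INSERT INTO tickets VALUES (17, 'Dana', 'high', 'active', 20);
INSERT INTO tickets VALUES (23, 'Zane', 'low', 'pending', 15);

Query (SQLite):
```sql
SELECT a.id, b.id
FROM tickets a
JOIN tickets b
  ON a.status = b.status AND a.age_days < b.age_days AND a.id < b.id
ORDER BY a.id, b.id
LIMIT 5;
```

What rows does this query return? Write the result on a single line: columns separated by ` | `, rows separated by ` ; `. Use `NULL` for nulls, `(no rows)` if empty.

10 | 17 ; 11 | 16 ; 15 | 16 ; 15 | 23

Pairs (a,b) with same status, a.age_days < b.age_days, a.id < b.id.
status groups: active:{5,6,10,17} closed:{1,12} pending:{11,15,16,23}
Ordered by (a.id, b.id); first 5.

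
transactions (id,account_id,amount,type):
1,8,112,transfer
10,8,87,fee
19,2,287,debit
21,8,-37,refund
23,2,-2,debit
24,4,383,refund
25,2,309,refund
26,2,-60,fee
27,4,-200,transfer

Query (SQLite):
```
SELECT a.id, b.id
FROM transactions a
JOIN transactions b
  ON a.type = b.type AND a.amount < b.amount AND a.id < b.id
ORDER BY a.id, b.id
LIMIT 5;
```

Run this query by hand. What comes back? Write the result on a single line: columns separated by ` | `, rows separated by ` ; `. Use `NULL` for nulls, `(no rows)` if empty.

21 | 24 ; 21 | 25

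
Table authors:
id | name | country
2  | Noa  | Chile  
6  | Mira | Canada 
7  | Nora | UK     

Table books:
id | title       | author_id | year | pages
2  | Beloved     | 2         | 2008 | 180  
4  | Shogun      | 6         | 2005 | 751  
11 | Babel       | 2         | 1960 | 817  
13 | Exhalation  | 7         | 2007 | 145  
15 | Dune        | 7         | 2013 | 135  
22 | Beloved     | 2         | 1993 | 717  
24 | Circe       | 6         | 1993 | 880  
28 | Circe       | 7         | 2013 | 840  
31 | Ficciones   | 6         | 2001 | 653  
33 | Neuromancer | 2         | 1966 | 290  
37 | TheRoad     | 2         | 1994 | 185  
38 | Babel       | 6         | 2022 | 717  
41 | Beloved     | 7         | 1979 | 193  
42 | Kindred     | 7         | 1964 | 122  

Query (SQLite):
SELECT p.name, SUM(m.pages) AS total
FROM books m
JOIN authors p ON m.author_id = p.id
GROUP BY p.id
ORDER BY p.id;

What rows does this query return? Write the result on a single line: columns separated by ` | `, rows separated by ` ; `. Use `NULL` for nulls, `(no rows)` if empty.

Noa | 2189 ; Mira | 3001 ; Nora | 1435

Join each books row to its authors via author_id.
Group joined rows by authors.id; compute SUM(m.pages) per group.
  2: ids {2, 11, 22, 33, 37} → SUM(m.pages)=2189
  6: ids {4, 24, 31, 38} → SUM(m.pages)=3001
  7: ids {13, 15, 28, 41, 42} → SUM(m.pages)=1435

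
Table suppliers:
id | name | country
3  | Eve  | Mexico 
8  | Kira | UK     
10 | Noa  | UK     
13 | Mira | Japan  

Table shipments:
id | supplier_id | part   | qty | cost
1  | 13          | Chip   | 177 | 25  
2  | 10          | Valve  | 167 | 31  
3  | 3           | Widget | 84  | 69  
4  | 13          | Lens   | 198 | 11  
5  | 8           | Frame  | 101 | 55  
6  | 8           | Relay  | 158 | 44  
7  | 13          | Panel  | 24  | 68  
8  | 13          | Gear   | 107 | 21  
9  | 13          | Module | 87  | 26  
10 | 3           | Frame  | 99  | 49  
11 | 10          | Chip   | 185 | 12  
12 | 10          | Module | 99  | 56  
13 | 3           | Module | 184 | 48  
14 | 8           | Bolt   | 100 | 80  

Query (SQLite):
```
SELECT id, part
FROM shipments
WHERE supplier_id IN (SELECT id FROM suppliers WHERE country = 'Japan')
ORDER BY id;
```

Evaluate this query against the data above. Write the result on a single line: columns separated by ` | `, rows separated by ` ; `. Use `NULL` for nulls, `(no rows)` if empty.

Inner query: suppliers.id where country = 'Japan'.
Outer: keep shipments rows whose supplier_id is in that set.
Inner query → {13}

1 | Chip ; 4 | Lens ; 7 | Panel ; 8 | Gear ; 9 | Module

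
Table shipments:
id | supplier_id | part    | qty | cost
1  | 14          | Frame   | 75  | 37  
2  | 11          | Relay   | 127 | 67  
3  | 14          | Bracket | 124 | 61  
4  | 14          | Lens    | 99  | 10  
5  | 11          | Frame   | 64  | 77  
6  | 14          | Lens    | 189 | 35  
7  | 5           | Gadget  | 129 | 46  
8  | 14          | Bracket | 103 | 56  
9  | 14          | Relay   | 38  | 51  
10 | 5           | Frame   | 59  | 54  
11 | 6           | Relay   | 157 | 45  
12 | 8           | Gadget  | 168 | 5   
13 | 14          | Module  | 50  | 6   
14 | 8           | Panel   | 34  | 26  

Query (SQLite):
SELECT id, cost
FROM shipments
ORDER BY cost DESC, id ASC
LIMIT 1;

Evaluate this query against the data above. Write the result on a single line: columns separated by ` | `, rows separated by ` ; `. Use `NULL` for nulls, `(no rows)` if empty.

5 | 77

Sort by cost desc, tiebreak id asc: (77, id=5), (67, id=2), (61, id=3), (56, id=8) …. Take first 1.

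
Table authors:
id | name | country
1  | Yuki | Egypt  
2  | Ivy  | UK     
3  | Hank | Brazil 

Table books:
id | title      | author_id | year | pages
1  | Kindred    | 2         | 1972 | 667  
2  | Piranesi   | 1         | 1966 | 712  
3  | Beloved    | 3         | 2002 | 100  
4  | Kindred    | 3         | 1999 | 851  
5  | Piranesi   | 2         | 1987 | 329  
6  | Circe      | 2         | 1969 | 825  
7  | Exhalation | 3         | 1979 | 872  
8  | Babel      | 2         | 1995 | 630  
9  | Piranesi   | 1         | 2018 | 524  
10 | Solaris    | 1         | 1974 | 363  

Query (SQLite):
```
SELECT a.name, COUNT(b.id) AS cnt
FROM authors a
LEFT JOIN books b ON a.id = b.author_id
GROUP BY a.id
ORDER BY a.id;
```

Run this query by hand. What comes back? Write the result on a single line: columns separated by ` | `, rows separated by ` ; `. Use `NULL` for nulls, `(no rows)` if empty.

Yuki | 3 ; Ivy | 4 ; Hank | 3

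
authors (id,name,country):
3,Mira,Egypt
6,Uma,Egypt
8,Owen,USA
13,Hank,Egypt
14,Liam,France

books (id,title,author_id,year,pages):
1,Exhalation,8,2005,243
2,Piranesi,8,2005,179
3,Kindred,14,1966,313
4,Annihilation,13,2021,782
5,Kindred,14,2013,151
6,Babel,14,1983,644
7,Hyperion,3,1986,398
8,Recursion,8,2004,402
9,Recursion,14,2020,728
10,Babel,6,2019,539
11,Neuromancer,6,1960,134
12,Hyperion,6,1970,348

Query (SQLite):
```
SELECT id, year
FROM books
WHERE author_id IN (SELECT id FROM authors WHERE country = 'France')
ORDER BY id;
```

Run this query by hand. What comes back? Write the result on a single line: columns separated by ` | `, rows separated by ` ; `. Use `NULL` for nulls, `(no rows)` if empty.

Inner query: authors.id where country = 'France'.
Outer: keep books rows whose author_id is in that set.
Inner query → {14}

3 | 1966 ; 5 | 2013 ; 6 | 1983 ; 9 | 2020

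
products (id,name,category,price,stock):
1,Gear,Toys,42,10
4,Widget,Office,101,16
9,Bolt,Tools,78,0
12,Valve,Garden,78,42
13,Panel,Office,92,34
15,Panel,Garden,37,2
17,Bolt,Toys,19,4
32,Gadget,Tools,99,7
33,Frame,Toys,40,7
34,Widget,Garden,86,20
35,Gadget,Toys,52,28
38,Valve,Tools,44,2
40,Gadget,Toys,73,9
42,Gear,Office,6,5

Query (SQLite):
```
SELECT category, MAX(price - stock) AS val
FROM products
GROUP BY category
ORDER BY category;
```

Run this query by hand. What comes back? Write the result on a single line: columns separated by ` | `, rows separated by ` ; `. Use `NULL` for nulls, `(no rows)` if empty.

Garden | 66 ; Office | 85 ; Tools | 92 ; Toys | 64

For each row compute price - stock.
Group by category; take MAX of the expression per group.
  Garden: ids {12, 15, 34} → MAX(price - stock)=66
  Office: ids {4, 13, 42} → MAX(price - stock)=85
  Tools: ids {9, 32, 38} → MAX(price - stock)=92
  Toys: ids {1, 17, 33, 35, 40} → MAX(price - stock)=64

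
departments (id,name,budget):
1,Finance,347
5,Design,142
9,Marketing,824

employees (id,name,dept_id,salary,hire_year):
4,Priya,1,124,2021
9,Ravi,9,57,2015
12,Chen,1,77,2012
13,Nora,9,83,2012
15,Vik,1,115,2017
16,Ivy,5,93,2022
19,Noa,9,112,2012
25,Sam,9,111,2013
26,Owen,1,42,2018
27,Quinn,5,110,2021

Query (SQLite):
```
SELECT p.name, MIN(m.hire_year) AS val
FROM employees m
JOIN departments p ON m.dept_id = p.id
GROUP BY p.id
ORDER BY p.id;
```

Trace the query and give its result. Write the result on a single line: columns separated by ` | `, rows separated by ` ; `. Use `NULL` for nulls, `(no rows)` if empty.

Finance | 2012 ; Design | 2021 ; Marketing | 2012

Join each employees row to its departments via dept_id.
Group joined rows by departments.id; compute MIN(m.hire_year) per group.
  1: ids {4, 12, 15, 26} → MIN(m.hire_year)=2012
  5: ids {16, 27} → MIN(m.hire_year)=2021
  9: ids {9, 13, 19, 25} → MIN(m.hire_year)=2012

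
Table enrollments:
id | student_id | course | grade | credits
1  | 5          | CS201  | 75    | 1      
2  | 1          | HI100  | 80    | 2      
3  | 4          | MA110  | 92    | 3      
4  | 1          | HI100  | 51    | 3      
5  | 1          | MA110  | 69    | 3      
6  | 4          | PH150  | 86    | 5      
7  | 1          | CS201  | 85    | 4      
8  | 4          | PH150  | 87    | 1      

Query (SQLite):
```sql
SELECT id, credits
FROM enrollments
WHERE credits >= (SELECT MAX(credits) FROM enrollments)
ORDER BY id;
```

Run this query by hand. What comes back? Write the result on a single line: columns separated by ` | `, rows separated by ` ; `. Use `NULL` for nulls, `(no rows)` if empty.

Scalar subquery: MAX(credits) over all enrollments rows = 5.
Keep rows where credits >= that value.

6 | 5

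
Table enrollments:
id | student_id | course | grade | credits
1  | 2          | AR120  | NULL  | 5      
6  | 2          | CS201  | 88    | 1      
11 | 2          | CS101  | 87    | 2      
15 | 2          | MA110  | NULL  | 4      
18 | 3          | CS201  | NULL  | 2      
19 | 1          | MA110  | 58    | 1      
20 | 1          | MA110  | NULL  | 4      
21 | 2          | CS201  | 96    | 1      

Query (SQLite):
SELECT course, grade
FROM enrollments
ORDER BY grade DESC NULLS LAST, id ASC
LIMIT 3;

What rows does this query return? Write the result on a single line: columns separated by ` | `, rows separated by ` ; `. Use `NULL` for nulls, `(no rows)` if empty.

CS201 | 96 ; CS201 | 88 ; CS101 | 87

Sort by grade desc, tiebreak id asc: (96, id=21), (88, id=6), (87, id=11), (58, id=19), (NULL, id=1), (NULL, id=15) …. Take first 3.
NULLS LAST: NULL grade rows go after all non-NULL rows (among themselves ordered by id asc).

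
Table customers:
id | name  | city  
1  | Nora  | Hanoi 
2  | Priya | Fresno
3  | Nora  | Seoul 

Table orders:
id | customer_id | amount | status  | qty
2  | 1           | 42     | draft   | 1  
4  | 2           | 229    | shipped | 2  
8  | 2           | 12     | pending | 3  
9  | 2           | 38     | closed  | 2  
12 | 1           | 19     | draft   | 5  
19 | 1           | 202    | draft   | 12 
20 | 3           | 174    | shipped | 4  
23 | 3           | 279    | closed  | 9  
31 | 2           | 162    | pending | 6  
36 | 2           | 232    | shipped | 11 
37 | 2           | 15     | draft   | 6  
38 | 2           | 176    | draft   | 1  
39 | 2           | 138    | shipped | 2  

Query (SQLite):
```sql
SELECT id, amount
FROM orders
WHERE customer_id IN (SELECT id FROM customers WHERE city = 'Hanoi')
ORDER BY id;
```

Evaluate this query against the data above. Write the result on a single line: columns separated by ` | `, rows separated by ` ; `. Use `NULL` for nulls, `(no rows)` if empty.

Inner query: customers.id where city = 'Hanoi'.
Outer: keep orders rows whose customer_id is in that set.
Inner query → {1}

2 | 42 ; 12 | 19 ; 19 | 202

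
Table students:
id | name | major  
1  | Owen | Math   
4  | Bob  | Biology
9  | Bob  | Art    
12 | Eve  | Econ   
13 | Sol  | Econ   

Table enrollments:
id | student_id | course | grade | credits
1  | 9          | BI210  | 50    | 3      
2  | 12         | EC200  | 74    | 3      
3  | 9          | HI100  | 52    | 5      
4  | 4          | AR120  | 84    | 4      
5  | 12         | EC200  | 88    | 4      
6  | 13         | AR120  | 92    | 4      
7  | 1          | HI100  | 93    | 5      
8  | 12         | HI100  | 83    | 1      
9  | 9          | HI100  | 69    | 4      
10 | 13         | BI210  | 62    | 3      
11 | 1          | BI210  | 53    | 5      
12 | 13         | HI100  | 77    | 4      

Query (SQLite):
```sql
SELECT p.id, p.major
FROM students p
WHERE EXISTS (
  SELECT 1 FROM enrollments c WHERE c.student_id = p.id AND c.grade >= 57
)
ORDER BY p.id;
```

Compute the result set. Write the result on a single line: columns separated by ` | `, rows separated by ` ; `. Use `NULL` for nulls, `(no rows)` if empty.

1 | Math ; 4 | Biology ; 9 | Art ; 12 | Econ ; 13 | Econ

For each students row, check whether any enrollments with matching student_id has grade >= 57.
Keep rows where that is true.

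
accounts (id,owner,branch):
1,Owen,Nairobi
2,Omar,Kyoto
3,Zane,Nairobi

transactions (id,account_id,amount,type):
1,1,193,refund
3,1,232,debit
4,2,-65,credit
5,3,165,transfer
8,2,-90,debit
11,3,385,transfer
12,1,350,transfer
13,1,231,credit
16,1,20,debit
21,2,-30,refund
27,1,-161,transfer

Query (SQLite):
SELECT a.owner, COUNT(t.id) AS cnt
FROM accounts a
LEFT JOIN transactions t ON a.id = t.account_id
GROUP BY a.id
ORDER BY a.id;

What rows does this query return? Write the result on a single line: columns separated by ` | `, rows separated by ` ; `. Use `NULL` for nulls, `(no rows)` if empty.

Owen | 6 ; Omar | 3 ; Zane | 2

LEFT JOIN keeps every accounts row; unmatched ones get NULL for transactions columns.
Group by accounts.id and compute COUNT(t.id). COUNT(col) of an all-NULL group is 0.
  1: ids {1, 3, 12, 13, 16, 27} → COUNT(t.id)=6
  2: ids {4, 8, 21} → COUNT(t.id)=3
  3: ids {5, 11} → COUNT(t.id)=2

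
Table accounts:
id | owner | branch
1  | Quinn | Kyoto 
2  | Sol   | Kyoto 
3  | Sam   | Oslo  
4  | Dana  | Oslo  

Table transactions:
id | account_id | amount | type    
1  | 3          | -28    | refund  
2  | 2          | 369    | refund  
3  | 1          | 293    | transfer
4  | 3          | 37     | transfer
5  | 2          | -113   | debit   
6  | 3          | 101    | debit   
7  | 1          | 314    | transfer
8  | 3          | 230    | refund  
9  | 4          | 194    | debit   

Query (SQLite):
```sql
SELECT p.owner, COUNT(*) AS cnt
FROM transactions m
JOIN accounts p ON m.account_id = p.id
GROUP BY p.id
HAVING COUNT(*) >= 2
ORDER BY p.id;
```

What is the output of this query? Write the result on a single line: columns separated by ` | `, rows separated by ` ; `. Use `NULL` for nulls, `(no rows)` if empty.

Join each transactions row to its accounts via account_id.
Group joined rows by accounts.id; compute COUNT(*) per group.
HAVING: keep groups with count ≥ 2.
  1: ids {3, 7} → COUNT(*)=2
  2: ids {2, 5} → COUNT(*)=2
  3: ids {1, 4, 6, 8} → COUNT(*)=4
  4: ids {9} → COUNT(*)=1

Quinn | 2 ; Sol | 2 ; Sam | 4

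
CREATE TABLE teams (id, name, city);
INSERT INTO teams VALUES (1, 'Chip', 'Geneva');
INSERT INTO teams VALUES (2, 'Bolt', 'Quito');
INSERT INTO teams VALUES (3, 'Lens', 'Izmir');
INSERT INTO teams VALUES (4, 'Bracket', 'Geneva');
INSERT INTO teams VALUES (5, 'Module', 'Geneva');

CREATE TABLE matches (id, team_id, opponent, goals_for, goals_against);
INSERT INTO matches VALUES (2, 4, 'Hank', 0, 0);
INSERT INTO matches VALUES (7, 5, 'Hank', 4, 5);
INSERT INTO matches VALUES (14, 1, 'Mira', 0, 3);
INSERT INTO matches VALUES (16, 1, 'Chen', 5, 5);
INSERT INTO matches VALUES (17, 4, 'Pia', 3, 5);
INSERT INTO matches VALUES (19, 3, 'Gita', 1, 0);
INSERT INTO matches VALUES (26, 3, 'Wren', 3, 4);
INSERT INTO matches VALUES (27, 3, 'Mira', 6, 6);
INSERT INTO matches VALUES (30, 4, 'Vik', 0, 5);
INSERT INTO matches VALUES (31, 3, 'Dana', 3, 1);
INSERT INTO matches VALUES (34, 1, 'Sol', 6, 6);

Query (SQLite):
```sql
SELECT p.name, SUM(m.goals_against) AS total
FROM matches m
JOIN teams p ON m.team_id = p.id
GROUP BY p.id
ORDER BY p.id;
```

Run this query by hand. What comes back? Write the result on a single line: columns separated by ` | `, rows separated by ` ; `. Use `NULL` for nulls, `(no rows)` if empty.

Chip | 14 ; Lens | 11 ; Bracket | 10 ; Module | 5

Join each matches row to its teams via team_id.
Group joined rows by teams.id; compute SUM(m.goals_against) per group.
  1: ids {14, 16, 34} → SUM(m.goals_against)=14
  3: ids {19, 26, 27, 31} → SUM(m.goals_against)=11
  4: ids {2, 17, 30} → SUM(m.goals_against)=10
  5: ids {7} → SUM(m.goals_against)=5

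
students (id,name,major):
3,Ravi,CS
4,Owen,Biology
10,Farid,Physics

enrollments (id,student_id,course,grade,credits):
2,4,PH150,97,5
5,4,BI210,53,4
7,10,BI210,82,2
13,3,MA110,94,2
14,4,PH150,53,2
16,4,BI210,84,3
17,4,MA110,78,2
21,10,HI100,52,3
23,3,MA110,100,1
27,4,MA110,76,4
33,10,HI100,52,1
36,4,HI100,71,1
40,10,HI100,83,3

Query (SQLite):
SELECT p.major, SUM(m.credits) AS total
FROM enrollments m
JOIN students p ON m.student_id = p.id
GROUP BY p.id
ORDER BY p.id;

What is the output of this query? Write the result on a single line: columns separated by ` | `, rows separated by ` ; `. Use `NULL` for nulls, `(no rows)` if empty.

CS | 3 ; Biology | 21 ; Physics | 9

Join each enrollments row to its students via student_id.
Group joined rows by students.id; compute SUM(m.credits) per group.
  3: ids {13, 23} → SUM(m.credits)=3
  4: ids {2, 5, 14, 16, 17, 27, 36} → SUM(m.credits)=21
  10: ids {7, 21, 33, 40} → SUM(m.credits)=9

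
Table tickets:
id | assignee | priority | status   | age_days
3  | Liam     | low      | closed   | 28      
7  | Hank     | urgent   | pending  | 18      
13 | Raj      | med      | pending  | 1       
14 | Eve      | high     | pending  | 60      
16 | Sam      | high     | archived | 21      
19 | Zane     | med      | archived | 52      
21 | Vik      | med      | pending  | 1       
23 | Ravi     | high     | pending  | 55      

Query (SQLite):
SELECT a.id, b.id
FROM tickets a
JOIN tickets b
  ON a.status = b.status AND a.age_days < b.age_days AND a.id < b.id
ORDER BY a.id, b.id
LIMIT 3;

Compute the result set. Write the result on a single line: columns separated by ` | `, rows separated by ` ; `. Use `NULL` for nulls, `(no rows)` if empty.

7 | 14 ; 7 | 23 ; 13 | 14

Pairs (a,b) with same status, a.age_days < b.age_days, a.id < b.id.
status groups: archived:{16,19} closed:{3} pending:{7,13,14,21,23}
Ordered by (a.id, b.id); first 3.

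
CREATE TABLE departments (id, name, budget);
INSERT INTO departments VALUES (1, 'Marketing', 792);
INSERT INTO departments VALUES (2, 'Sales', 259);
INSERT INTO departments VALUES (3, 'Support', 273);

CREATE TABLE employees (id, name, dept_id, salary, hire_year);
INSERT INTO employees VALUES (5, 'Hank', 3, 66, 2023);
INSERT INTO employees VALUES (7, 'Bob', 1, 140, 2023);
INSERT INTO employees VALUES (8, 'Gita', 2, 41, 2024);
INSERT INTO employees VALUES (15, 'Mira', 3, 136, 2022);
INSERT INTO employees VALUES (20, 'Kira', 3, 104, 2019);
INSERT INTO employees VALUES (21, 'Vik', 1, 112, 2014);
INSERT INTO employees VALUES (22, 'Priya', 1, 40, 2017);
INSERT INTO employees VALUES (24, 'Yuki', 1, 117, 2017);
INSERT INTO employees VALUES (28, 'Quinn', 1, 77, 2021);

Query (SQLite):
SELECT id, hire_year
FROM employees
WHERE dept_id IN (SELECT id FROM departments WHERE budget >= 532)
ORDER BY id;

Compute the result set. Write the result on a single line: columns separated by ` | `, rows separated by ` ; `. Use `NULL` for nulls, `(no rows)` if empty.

Inner query: departments.id where budget >= 532.
Outer: keep employees rows whose dept_id is in that set.
Inner query → {1}

7 | 2023 ; 21 | 2014 ; 22 | 2017 ; 24 | 2017 ; 28 | 2021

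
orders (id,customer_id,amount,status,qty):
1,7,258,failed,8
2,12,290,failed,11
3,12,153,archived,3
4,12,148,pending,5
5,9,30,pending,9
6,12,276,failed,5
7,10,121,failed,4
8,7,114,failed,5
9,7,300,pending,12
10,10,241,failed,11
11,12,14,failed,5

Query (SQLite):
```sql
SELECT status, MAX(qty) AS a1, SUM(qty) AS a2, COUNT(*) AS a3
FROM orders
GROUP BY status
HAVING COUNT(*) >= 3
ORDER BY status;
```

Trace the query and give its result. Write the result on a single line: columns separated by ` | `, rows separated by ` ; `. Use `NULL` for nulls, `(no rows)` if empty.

failed | 11 | 49 | 7 ; pending | 12 | 26 | 3

Group orders by status.
Per group compute: MAX(qty), SUM(qty), COUNT(*).
HAVING: drop groups with fewer than 3 rows.
  archived: ids {3} → MAX(qty)=3, SUM(qty)=3, COUNT(*)=1
  failed: ids {1, 2, 6, 7, 8, 10, 11} → MAX(qty)=11, SUM(qty)=49, COUNT(*)=7
  pending: ids {4, 5, 9} → MAX(qty)=12, SUM(qty)=26, COUNT(*)=3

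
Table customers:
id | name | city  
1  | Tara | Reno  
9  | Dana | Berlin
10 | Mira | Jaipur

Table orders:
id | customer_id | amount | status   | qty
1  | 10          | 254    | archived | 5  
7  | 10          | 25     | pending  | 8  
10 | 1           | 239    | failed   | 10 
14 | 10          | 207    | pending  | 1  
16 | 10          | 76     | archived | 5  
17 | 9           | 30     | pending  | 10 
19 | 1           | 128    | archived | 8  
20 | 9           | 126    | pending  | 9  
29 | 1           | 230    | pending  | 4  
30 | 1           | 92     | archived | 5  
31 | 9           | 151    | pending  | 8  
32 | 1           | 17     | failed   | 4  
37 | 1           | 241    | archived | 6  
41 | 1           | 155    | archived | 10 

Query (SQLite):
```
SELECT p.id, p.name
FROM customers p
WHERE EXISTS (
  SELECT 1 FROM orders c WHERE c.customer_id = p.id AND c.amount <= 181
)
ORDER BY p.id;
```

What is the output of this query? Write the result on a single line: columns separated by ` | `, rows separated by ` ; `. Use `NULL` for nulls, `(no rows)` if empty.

For each customers row, check whether any orders with matching customer_id has amount <= 181.
Keep rows where that is true.

1 | Tara ; 9 | Dana ; 10 | Mira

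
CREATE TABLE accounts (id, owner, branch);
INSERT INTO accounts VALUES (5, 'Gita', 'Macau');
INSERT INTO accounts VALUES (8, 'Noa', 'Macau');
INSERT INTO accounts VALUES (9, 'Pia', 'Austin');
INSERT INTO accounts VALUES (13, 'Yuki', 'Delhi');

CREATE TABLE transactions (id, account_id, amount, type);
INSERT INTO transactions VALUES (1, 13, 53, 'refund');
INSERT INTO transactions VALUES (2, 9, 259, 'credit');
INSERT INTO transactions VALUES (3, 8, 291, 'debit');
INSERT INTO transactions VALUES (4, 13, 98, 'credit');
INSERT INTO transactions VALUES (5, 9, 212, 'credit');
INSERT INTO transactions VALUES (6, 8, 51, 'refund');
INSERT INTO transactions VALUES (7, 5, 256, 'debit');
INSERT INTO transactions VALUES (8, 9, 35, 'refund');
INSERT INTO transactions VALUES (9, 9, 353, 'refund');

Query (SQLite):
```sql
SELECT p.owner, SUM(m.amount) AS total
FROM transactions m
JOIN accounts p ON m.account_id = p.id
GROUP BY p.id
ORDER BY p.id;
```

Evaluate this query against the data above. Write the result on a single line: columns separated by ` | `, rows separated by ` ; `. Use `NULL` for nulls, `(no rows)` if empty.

Join each transactions row to its accounts via account_id.
Group joined rows by accounts.id; compute SUM(m.amount) per group.
  5: ids {7} → SUM(m.amount)=256
  8: ids {3, 6} → SUM(m.amount)=342
  9: ids {2, 5, 8, 9} → SUM(m.amount)=859
  13: ids {1, 4} → SUM(m.amount)=151

Gita | 256 ; Noa | 342 ; Pia | 859 ; Yuki | 151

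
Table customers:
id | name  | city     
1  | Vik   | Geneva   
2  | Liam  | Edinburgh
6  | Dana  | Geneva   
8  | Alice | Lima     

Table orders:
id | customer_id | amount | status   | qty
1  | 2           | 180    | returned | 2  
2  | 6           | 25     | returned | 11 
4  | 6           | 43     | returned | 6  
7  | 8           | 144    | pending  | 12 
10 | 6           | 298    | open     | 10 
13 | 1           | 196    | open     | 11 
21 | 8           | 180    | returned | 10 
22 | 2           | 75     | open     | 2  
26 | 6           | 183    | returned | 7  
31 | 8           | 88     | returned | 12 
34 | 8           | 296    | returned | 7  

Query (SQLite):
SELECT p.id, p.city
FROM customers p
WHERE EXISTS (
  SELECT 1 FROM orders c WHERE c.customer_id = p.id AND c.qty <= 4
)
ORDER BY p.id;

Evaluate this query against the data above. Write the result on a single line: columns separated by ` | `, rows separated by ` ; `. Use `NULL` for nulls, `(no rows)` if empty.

For each customers row, check whether any orders with matching customer_id has qty <= 4.
Keep rows where that is true.

2 | Edinburgh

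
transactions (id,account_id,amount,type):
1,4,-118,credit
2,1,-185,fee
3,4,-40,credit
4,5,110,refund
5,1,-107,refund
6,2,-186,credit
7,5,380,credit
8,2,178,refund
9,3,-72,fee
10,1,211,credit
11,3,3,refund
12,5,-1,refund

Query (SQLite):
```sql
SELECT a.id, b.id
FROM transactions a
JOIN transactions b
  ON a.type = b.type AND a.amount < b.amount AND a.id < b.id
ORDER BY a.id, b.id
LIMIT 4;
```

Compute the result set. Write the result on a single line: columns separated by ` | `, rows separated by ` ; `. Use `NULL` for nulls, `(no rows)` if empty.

Pairs (a,b) with same type, a.amount < b.amount, a.id < b.id.
type groups: credit:{1,3,6,7,10} fee:{2,9} refund:{4,5,8,11,12}
Ordered by (a.id, b.id); first 4.

1 | 3 ; 1 | 7 ; 1 | 10 ; 2 | 9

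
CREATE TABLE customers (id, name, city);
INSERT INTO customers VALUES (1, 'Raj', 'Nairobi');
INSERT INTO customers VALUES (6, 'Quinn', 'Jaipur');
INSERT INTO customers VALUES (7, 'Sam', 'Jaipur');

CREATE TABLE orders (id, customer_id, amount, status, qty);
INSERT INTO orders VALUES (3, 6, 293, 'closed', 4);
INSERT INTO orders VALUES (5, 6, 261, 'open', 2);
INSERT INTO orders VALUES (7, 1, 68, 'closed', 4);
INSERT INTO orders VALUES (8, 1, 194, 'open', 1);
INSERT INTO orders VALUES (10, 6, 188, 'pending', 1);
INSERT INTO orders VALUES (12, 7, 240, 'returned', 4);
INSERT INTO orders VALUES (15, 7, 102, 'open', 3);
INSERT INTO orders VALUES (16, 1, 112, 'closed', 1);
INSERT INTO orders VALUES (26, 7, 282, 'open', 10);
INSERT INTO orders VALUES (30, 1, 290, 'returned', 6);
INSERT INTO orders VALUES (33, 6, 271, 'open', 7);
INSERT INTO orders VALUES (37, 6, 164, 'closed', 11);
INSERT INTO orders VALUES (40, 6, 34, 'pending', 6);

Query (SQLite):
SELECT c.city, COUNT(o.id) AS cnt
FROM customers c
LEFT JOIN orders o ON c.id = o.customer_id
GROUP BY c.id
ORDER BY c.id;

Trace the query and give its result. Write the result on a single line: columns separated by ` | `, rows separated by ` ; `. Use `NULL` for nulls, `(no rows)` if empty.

Nairobi | 4 ; Jaipur | 6 ; Jaipur | 3

LEFT JOIN keeps every customers row; unmatched ones get NULL for orders columns.
Group by customers.id and compute COUNT(o.id). COUNT(col) of an all-NULL group is 0.
  1: ids {7, 8, 16, 30} → COUNT(o.id)=4
  6: ids {3, 5, 10, 33, 37, 40} → COUNT(o.id)=6
  7: ids {12, 15, 26} → COUNT(o.id)=3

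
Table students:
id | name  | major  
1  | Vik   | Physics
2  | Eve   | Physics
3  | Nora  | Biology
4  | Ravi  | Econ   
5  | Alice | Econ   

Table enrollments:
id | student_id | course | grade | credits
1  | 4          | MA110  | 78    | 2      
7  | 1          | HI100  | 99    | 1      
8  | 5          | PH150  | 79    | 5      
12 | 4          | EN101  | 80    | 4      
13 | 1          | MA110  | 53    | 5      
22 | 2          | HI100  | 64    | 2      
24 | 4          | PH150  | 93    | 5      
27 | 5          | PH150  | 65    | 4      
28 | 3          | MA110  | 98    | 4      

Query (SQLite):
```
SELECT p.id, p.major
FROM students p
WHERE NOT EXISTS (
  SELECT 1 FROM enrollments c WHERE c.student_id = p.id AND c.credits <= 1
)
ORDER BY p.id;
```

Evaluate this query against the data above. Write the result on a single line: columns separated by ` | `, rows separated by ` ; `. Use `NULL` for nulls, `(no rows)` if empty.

For each students row, check whether any enrollments with matching student_id has credits <= 1.
Keep rows where that is false.

2 | Physics ; 3 | Biology ; 4 | Econ ; 5 | Econ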